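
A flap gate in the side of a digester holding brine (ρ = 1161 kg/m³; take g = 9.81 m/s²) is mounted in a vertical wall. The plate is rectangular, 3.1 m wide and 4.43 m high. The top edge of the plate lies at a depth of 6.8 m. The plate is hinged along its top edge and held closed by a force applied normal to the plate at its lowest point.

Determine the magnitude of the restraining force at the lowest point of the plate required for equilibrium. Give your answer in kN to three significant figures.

P ≈ 763 kN

γ = ρg = 1161 × 9.81 / 1000 = 11.38941 kN/m³.
The centroid lies 4.43/2 = 2.215 m below the top edge, so the centroid depth is h_c = 6.8 + 2.215 = 9.015 m.
A = 3.1 × 4.43 = 13.733 m².
Resultant F = γ·h_c·A = 11.38941 × 9.015 × 13.733 = 1410.04 kN.
I_c = b·h³/12 = 3.1 × 4.43³/12 = 22.4591 m⁴.
Centre of pressure: y_p = y_c + I_c/(y_c·A) = 9.015 + 22.4591/(9.015 × 13.733) = 9.015 + 0.18141 = 9.19641 m along the plane.
The resultant acts 2.215 + 0.18141 = 2.39641 m (along the plate) below the hinge at the top edge, so the moment about the hinge is M = F × 2.39641 = 1410.04 × 2.39641 = 3379.03 kN·m.
A normal force at the bottom, 4.43 m from the hinge, must supply this moment: P = 3379.03/4.43 = 762.761 kN.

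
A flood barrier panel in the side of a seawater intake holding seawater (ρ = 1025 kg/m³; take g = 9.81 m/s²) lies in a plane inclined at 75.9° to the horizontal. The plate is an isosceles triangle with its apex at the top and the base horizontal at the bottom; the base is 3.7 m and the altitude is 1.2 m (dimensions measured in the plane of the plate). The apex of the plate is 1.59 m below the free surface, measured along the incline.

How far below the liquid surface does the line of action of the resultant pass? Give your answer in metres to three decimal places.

γ = ρg = 1025 × 9.81 / 1000 = 10.05525 kN/m³.
Let θ = 75.9° be the plate's angle to the horizontal; measure y along the incline from where the plane meets the free surface. Vertical depth h = y·sinθ with sinθ = 0.969872.
With the apex up, the centroid sits 2h/3 = 2 × 1.2/3 = 0.8 m below the apex, so y_c = 1.59 + 0.8 = 2.39 m and h_c = 2.39 × 0.969872 = 2.31799 m.
A = ½ × 3.7 × 1.2 = 2.22 m².
Resultant F = γ·h_c·A = 10.05525 × 2.31799 × 2.22 = 51.7437 kN.
I_c = b·h³/36 = 3.7 × 1.2³/36 = 0.1776 m⁴.
Centre of pressure: y_p = y_c + I_c/(y_c·A) = 2.39 + 0.1776/(2.39 × 2.22) = 2.39 + 0.0334728 = 2.42347 m along the plane.
Vertically, h_p = y_p·sinθ = 2.42347 × 0.969872 = 2.35046 m.

h_p = 2.350 m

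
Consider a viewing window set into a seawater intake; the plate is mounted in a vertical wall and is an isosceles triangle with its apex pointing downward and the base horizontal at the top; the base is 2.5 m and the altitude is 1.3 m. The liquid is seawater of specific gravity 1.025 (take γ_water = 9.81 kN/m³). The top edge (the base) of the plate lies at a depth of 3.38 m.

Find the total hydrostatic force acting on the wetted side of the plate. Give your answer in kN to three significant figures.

F ≈ 62.3 kN

γ = 1.025 × 9.81 = 10.05525 kN/m³.
With the apex down, the centroid sits h/3 = 1.3/3 = 0.433333 m below the base (the top edge), so the centroid depth is h_c = 3.38 + 0.433333 = 3.81333 m.
A = ½ × 2.5 × 1.3 = 1.625 m².
Resultant F = γ·h_c·A = 10.05525 × 3.81333 × 1.625 = 62.309 kN.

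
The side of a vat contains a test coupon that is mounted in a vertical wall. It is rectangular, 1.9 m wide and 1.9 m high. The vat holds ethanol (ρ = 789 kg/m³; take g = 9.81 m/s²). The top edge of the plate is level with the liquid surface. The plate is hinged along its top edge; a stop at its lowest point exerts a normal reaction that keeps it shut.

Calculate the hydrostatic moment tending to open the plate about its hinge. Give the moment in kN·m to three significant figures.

γ = ρg = 789 × 9.81 / 1000 = 7.74009 kN/m³.
The centroid lies 1.9/2 = 0.95 m below the top edge, so the centroid depth is h_c = 0.95 m.
A = 1.9 × 1.9 = 3.61 m².
Resultant F = γ·h_c·A = 7.74009 × 0.95 × 3.61 = 26.5446 kN.
I_c = b·h³/12 = 1.9 × 1.9³/12 = 1.08601 m⁴.
Centre of pressure: y_p = y_c + I_c/(y_c·A) = 0.95 + 1.08601/(0.95 × 3.61) = 0.95 + 0.316667 = 1.26667 m along the plane.
The resultant acts 0.95 + 0.316667 = 1.26667 m (along the plate) below the hinge at the top edge, so the moment about the hinge is M = F × 1.26667 = 26.5446 × 1.26667 = 33.6232 kN·m.

M ≈ 33.6 kN·m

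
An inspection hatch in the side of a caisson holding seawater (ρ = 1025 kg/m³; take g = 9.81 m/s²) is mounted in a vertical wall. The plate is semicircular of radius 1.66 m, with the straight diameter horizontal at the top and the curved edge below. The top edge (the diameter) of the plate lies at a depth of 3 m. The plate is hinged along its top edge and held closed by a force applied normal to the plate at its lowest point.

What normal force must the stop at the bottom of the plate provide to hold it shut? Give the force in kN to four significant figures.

P ≈ 73.48 kN

γ = ρg = 1025 × 9.81 / 1000 = 10.05525 kN/m³.
The centroid of a semicircle lies 4r/(3π) = 0.704526 m from the diameter, here below the top edge, so the centroid depth is h_c = 3 + 0.704526 = 3.70453 m.
A = πr²/2 = π × 1.66²/2 = 4.32849 m².
Resultant F = γ·h_c·A = 10.05525 × 3.70453 × 4.32849 = 161.236 kN.
I_c = (π/8 − 8/(9π))·r⁴ = 0.109757 × 1.66⁴ = 0.833421 m⁴.
Centre of pressure: y_p = y_c + I_c/(y_c·A) = 3.70453 + 0.833421/(3.70453 × 4.32849) = 3.70453 + 0.051975 = 3.75651 m along the plane.
The resultant acts 0.704526 + 0.051975 = 0.756501 m (along the plate) below the hinge at the top edge, so the moment about the hinge is M = F × 0.756501 = 161.236 × 0.756501 = 121.975 kN·m.
A normal force at the bottom, 1.66 m from the hinge, must supply this moment: P = 121.975/1.66 = 73.4789 kN.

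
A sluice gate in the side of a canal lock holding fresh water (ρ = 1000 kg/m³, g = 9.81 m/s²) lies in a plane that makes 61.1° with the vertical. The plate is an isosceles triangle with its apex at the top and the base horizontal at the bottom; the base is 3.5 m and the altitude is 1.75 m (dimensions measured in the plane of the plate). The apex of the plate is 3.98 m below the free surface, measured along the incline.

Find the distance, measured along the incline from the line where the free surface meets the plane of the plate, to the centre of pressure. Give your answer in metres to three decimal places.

γ = ρg = 1000 × 9.81 = 9810 N/m³ = 9.81 kN/m³.
The plate makes 61.1° with the vertical, i.e. θ = 90° − 61.1° = 28.9° to the horizontal. Measuring y along the incline from the free-surface line, vertical depth h = y·sinθ with sinθ = 0.483282.
With the apex up, the centroid sits 2h/3 = 2 × 1.75/3 = 1.16667 m below the apex, so y_c = 3.98 + 1.16667 = 5.14667 m and h_c = 5.14667 × 0.483282 = 2.48729 m.
A = ½ × 3.5 × 1.75 = 3.0625 m².
Resultant F = γ·h_c·A = 9.81 × 2.48729 × 3.0625 = 74.726 kN.
I_c = b·h³/36 = 3.5 × 1.75³/36 = 0.52105 m⁴.
Centre of pressure: y_p = y_c + I_c/(y_c·A) = 5.14667 + 0.52105/(5.14667 × 3.0625) = 5.14667 + 0.033058 = 5.17973 m along the plane.

y_p = 5.180 m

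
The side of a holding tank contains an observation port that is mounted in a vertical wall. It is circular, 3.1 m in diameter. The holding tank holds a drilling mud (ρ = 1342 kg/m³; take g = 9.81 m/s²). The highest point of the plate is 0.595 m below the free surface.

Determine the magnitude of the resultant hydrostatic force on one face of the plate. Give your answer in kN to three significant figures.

F ≈ 213 kN

γ = ρg = 1342 × 9.81 / 1000 = 13.16502 kN/m³.
The centroid is at the centre, 1.55 m below the top of the plate, so the centroid depth is h_c = 0.595 + 1.55 = 2.145 m.
A = π(1.55)² = 7.54768 m².
Resultant F = γ·h_c·A = 13.16502 × 2.145 × 7.54768 = 213.139 kN.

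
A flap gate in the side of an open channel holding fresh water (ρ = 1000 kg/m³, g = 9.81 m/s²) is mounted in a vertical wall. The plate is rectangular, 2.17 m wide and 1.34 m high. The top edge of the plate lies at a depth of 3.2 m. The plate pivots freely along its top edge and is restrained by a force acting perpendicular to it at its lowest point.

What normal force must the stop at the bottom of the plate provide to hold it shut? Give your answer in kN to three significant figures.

γ = ρg = 1000 × 9.81 = 9810 N/m³ = 9.81 kN/m³.
The centroid lies 1.34/2 = 0.67 m below the top edge, so the centroid depth is h_c = 3.2 + 0.67 = 3.87 m.
A = 2.17 × 1.34 = 2.9078 m².
Resultant F = γ·h_c·A = 9.81 × 3.87 × 2.9078 = 110.394 kN.
I_c = b·h³/12 = 2.17 × 1.34³/12 = 0.435104 m⁴.
Centre of pressure: y_p = y_c + I_c/(y_c·A) = 3.87 + 0.435104/(3.87 × 2.9078) = 3.87 + 0.038665 = 3.90867 m along the plane.
The resultant acts 0.67 + 0.038665 = 0.708665 m (along the plate) below the hinge at the top edge, so the moment about the hinge is M = F × 0.708665 = 110.394 × 0.708665 = 78.2324 kN·m.
A normal force at the bottom, 1.34 m from the hinge, must supply this moment: P = 78.2324/1.34 = 58.3824 kN.

P ≈ 58.4 kN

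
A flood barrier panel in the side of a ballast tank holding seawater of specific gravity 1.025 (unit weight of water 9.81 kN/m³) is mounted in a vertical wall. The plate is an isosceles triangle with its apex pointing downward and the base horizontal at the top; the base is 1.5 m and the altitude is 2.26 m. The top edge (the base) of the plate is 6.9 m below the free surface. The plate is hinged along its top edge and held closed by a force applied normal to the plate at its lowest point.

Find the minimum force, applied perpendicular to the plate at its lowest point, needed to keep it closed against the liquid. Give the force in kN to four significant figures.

γ = 1.025 × 9.81 = 10.05525 kN/m³.
With the apex down, the centroid sits h/3 = 2.26/3 = 0.753333 m below the base (the top edge), so the centroid depth is h_c = 6.9 + 0.753333 = 7.65333 m.
A = ½ × 1.5 × 2.26 = 1.695 m².
Resultant F = γ·h_c·A = 10.05525 × 7.65333 × 1.695 = 130.441 kN.
I_c = b·h³/36 = 1.5 × 2.26³/36 = 0.480966 m⁴.
Centre of pressure: y_p = y_c + I_c/(y_c·A) = 7.65333 + 0.480966/(7.65333 × 1.695) = 7.65333 + 0.0370761 = 7.69041 m along the plane.
The resultant acts 0.753333 + 0.0370761 = 0.790409 m (along the plate) below the hinge at the top edge, so the moment about the hinge is M = F × 0.790409 = 130.441 × 0.790409 = 103.102 kN·m.
A normal force at the bottom, 2.26 m from the hinge, must supply this moment: P = 103.102/2.26 = 45.6204 kN.

P ≈ 45.62 kN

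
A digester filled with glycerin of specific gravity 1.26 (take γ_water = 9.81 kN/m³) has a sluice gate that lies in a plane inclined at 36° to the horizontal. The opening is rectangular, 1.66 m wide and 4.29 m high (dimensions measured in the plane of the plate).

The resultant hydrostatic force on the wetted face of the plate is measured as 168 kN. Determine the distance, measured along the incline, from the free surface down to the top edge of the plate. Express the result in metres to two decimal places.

γ = 1.26 × 9.81 = 12.3606 kN/m³.
A = 1.66 × 4.29 = 7.1214 m².
From F = γ·h_c·A, the centroid depth is h_c = 168/(12.3606 × 7.1214) = 1.90855 m.
Let θ = 36° be the plate's angle to the horizontal; measure y along the incline from where the plane meets the free surface. Vertical depth h = y·sinθ with sinθ = 0.587785.
Along the incline, y_c = h_c/sinθ = 1.90855/0.587785 = 3.24702 m.
The centroid lies 4.29/2 = 2.145 m below the top edge, so the top edge sits at y_top = 3.24702 − 2.145 = 1.10202 m along the incline.

y_top ≈ 1.10 m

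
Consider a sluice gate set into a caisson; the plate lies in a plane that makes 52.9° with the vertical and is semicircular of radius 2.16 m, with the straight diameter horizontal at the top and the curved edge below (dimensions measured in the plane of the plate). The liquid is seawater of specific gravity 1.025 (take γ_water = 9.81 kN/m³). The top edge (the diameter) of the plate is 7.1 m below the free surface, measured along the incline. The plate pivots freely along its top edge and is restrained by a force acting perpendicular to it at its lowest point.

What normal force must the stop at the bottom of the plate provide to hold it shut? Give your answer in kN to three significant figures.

P ≈ 158 kN

γ = 1.025 × 9.81 = 10.05525 kN/m³.
The plate makes 52.9° with the vertical, i.e. θ = 90° − 52.9° = 37.1° to the horizontal. Measuring y along the incline from the free-surface line, vertical depth h = y·sinθ with sinθ = 0.603208.
The centroid of a semicircle lies 4r/(3π) = 0.916732 m from the diameter, here below the top edge, so y_c = 7.1 + 0.916732 = 8.01673 m and h_c = 8.01673 × 0.603208 = 4.83576 m.
A = πr²/2 = π × 2.16²/2 = 7.32871 m².
Resultant F = γ·h_c·A = 10.05525 × 4.83576 × 7.32871 = 356.357 kN.
I_c = (π/8 − 8/(9π))·r⁴ = 0.109757 × 2.16⁴ = 2.38917 m⁴.
Centre of pressure: y_p = y_c + I_c/(y_c·A) = 8.01673 + 2.38917/(8.01673 × 7.32871) = 8.01673 + 0.0406651 = 8.0574 m along the plane.
The resultant acts 0.916732 + 0.0406651 = 0.957397 m (along the plate) below the hinge at the top edge, so the moment about the hinge is M = F × 0.957397 = 356.357 × 0.957397 = 341.175 kN·m.
A normal force at the bottom, 2.16 m from the hinge, must supply this moment: P = 341.175/2.16 = 157.951 kN.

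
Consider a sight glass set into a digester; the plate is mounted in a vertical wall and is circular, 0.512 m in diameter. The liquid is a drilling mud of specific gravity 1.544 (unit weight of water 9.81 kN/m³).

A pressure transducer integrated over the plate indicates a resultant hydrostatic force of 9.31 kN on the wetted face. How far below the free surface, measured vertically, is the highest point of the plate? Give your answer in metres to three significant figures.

d_top ≈ 2.73 m

γ = 1.544 × 9.81 = 15.14664 kN/m³.
A = π(0.256)² = 0.205887 m².
From F = γ·h_c·A, the centroid depth is h_c = 9.31/(15.14664 × 0.205887) = 2.98541 m.
The centroid is at the centre, 0.256 m below the top of the plate, so the highest point sits at h_top = 2.98541 − 0.256 = 2.72941 m below the surface.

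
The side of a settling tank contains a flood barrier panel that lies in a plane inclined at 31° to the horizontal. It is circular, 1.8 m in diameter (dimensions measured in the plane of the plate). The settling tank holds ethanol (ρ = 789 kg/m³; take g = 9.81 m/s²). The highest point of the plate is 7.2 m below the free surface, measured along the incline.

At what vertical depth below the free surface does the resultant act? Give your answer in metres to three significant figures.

h_p = 4.18 m

γ = ρg = 789 × 9.81 / 1000 = 7.74009 kN/m³.
Let θ = 31° be the plate's angle to the horizontal; measure y along the incline from where the plane meets the free surface. Vertical depth h = y·sinθ with sinθ = 0.515038.
The centroid is at the centre, 0.9 m below the top of the plate, so y_c = 7.2 + 0.9 = 8.1 m and h_c = 8.1 × 0.515038 = 4.17181 m.
A = π(0.9)² = 2.54469 m².
Resultant F = γ·h_c·A = 7.74009 × 4.17181 × 2.54469 = 82.1685 kN.
I_c = πr⁴/4 = π × 0.9⁴/4 = 0.5153 m⁴.
Centre of pressure: y_p = y_c + I_c/(y_c·A) = 8.1 + 0.5153/(8.1 × 2.54469) = 8.1 + 0.025 = 8.125 m along the plane.
Vertically, h_p = y_p·sinθ = 8.125 × 0.515038 = 4.18468 m.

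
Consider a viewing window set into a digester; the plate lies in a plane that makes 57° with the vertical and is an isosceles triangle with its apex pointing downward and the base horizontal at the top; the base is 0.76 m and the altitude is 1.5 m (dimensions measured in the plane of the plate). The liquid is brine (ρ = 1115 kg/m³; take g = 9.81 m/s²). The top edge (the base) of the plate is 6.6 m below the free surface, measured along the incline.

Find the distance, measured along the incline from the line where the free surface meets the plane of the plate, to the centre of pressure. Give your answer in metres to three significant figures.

y_p = 7.12 m

γ = ρg = 1115 × 9.81 / 1000 = 10.93815 kN/m³.
The plate makes 57° with the vertical, i.e. θ = 90° − 57° = 33° to the horizontal. Measuring y along the incline from the free-surface line, vertical depth h = y·sinθ with sinθ = 0.544639.
With the apex down, the centroid sits h/3 = 1.5/3 = 0.5 m below the base (the top edge), so y_c = 6.6 + 0.5 = 7.1 m and h_c = 7.1 × 0.544639 = 3.86694 m.
A = ½ × 0.76 × 1.5 = 0.57 m².
Resultant F = γ·h_c·A = 10.93815 × 3.86694 × 0.57 = 24.1094 kN.
I_c = b·h³/36 = 0.76 × 1.5³/36 = 0.07125 m⁴.
Centre of pressure: y_p = y_c + I_c/(y_c·A) = 7.1 + 0.07125/(7.1 × 0.57) = 7.1 + 0.0176056 = 7.11761 m along the plane.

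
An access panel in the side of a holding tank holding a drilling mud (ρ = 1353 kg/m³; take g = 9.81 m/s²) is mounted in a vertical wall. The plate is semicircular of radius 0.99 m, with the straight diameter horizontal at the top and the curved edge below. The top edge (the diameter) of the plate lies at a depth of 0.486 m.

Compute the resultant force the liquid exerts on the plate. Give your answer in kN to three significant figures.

F ≈ 18.5 kN

γ = ρg = 1353 × 9.81 / 1000 = 13.27293 kN/m³.
The centroid of a semicircle lies 4r/(3π) = 0.420169 m from the diameter, here below the top edge, so the centroid depth is h_c = 0.486 + 0.420169 = 0.906169 m.
A = πr²/2 = π × 0.99²/2 = 1.53954 m².
Resultant F = γ·h_c·A = 13.27293 × 0.906169 × 1.53954 = 18.5168 kN.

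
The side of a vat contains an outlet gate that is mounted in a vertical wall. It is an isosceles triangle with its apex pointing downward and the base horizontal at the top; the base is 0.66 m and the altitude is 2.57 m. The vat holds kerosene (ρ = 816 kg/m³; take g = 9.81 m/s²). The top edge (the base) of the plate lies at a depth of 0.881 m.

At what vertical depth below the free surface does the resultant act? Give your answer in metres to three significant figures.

γ = ρg = 816 × 9.81 / 1000 = 8.00496 kN/m³.
With the apex down, the centroid sits h/3 = 2.57/3 = 0.856667 m below the base (the top edge), so the centroid depth is h_c = 0.881 + 0.856667 = 1.73767 m.
A = ½ × 0.66 × 2.57 = 0.8481 m².
Resultant F = γ·h_c·A = 8.00496 × 1.73767 × 0.8481 = 11.7971 kN.
I_c = b·h³/36 = 0.66 × 2.57³/36 = 0.311201 m⁴.
Centre of pressure: y_p = y_c + I_c/(y_c·A) = 1.73767 + 0.311201/(1.73767 × 0.8481) = 1.73767 + 0.211167 = 1.94884 m along the plane.

h_p = 1.95 m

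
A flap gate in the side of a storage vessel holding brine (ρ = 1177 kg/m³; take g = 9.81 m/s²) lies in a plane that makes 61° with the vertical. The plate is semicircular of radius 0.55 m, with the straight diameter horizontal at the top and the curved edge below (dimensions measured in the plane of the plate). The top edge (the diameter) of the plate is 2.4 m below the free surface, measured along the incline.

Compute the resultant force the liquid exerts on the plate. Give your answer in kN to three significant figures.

F ≈ 7.00 kN

γ = ρg = 1177 × 9.81 / 1000 = 11.54637 kN/m³.
The plate makes 61° with the vertical, i.e. θ = 90° − 61° = 29° to the horizontal. Measuring y along the incline from the free-surface line, vertical depth h = y·sinθ with sinθ = 0.484810.
The centroid of a semicircle lies 4r/(3π) = 0.233427 m from the diameter, here below the top edge, so y_c = 2.4 + 0.233427 = 2.63343 m and h_c = 2.63343 × 0.484810 = 1.27671 m.
A = πr²/2 = π × 0.55²/2 = 0.475166 m².
Resultant F = γ·h_c·A = 11.54637 × 1.27671 × 0.475166 = 7.0046 kN.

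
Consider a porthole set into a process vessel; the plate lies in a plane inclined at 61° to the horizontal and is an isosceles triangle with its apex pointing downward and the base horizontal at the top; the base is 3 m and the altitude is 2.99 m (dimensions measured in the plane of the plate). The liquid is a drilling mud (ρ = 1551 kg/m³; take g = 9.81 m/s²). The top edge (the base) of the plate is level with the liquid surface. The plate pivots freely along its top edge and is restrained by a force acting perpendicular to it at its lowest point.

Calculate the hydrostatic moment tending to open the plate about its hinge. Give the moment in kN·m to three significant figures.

γ = ρg = 1551 × 9.81 / 1000 = 15.21531 kN/m³.
Let θ = 61° be the plate's angle to the horizontal; measure y along the incline from where the plane meets the free surface. Vertical depth h = y·sinθ with sinθ = 0.874620.
With the apex down, the centroid sits h/3 = 2.99/3 = 0.996667 m below the base (the top edge), so y_c = 0.996667 m and h_c = 0.996667 × 0.874620 = 0.871705 m.
A = ½ × 3 × 2.99 = 4.485 m².
Resultant F = γ·h_c·A = 15.21531 × 0.871705 × 4.485 = 59.4857 kN.
I_c = b·h³/36 = 3 × 2.99³/36 = 2.22757 m⁴.
Centre of pressure: y_p = y_c + I_c/(y_c·A) = 0.996667 + 2.22757/(0.996667 × 4.485) = 0.996667 + 0.498332 = 1.495 m along the plane.
The resultant acts 0.996667 + 0.498332 = 1.495 m (along the plate) below the hinge at the top edge, so the moment about the hinge is M = F × 1.495 = 59.4857 × 1.495 = 88.9311 kN·m.

M ≈ 88.9 kN·m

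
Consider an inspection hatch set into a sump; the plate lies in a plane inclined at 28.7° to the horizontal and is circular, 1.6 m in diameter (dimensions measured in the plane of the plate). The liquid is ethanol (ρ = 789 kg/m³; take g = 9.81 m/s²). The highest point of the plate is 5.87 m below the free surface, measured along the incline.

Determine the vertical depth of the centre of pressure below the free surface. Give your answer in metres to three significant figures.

γ = ρg = 789 × 9.81 / 1000 = 7.74009 kN/m³.
Let θ = 28.7° be the plate's angle to the horizontal; measure y along the incline from where the plane meets the free surface. Vertical depth h = y·sinθ with sinθ = 0.480223.
The centroid is at the centre, 0.8 m below the top of the plate, so y_c = 5.87 + 0.8 = 6.67 m and h_c = 6.67 × 0.480223 = 3.20309 m.
A = π(0.8)² = 2.01062 m².
Resultant F = γ·h_c·A = 7.74009 × 3.20309 × 2.01062 = 49.8477 kN.
I_c = πr⁴/4 = π × 0.8⁴/4 = 0.321699 m⁴.
Centre of pressure: y_p = y_c + I_c/(y_c·A) = 6.67 + 0.321699/(6.67 × 2.01062) = 6.67 + 0.023988 = 6.69399 m along the plane.
Vertically, h_p = y_p·sinθ = 6.69399 × 0.480223 = 3.21461 m.

h_p = 3.21 m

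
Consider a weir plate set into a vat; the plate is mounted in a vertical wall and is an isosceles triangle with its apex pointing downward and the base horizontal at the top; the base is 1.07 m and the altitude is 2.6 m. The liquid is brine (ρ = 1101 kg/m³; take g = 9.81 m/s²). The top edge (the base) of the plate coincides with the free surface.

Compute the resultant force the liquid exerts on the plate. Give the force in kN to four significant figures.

γ = ρg = 1101 × 9.81 / 1000 = 10.80081 kN/m³.
With the apex down, the centroid sits h/3 = 2.6/3 = 0.866667 m below the base (the top edge), so the centroid depth is h_c = 0.866667 m.
A = ½ × 1.07 × 2.6 = 1.391 m².
Resultant F = γ·h_c·A = 10.80081 × 0.866667 × 1.391 = 13.0207 kN.

F ≈ 13.02 kN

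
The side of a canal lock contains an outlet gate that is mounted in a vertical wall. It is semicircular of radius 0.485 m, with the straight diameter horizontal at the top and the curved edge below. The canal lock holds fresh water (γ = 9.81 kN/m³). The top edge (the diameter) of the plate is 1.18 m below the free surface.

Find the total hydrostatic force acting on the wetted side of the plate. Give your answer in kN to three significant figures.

γ = 9.81 kN/m³.
The centroid of a semicircle lies 4r/(3π) = 0.20584 m from the diameter, here below the top edge, so the centroid depth is h_c = 1.18 + 0.20584 = 1.38584 m.
A = πr²/2 = π × 0.485²/2 = 0.369491 m².
Resultant F = γ·h_c·A = 9.81 × 1.38584 × 0.369491 = 5.02326 kN.

F ≈ 5.02 kN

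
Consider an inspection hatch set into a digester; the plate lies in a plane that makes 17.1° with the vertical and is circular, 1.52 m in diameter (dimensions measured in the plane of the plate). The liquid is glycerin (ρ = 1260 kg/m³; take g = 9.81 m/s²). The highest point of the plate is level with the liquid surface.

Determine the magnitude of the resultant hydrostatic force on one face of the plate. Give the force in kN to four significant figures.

γ = ρg = 1260 × 9.81 / 1000 = 12.3606 kN/m³.
The plate makes 17.1° with the vertical, i.e. θ = 90° − 17.1° = 72.9° to the horizontal. Measuring y along the incline from the free-surface line, vertical depth h = y·sinθ with sinθ = 0.955793.
The centroid is at the centre, 0.76 m below the top of the plate, so y_c = 0.76 m and h_c = 0.76 × 0.955793 = 0.726403 m.
A = π(0.76)² = 1.81458 m².
Resultant F = γ·h_c·A = 12.3606 × 0.726403 × 1.81458 = 16.2927 kN.

F ≈ 16.29 kN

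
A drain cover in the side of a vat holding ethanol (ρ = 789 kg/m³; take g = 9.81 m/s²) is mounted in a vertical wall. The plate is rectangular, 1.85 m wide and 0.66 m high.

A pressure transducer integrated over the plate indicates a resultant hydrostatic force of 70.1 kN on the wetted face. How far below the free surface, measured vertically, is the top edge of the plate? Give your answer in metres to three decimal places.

d_top ≈ 7.087 m

γ = ρg = 789 × 9.81 / 1000 = 7.74009 kN/m³.
A = 1.85 × 0.66 = 1.221 m².
From F = γ·h_c·A, the centroid depth is h_c = 70.1/(7.74009 × 1.221) = 7.41748 m.
The centroid lies 0.66/2 = 0.33 m below the top edge, so the top edge sits at h_top = 7.41748 − 0.33 = 7.08748 m below the surface.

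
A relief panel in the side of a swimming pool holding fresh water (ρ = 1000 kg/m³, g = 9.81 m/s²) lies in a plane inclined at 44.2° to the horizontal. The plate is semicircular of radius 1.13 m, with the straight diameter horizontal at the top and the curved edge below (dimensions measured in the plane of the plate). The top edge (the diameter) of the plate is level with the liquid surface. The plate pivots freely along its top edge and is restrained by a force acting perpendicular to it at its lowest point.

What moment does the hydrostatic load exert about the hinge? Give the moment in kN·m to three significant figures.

γ = ρg = 1000 × 9.81 = 9810 N/m³ = 9.81 kN/m³.
Let θ = 44.2° be the plate's angle to the horizontal; measure y along the incline from where the plane meets the free surface. Vertical depth h = y·sinθ with sinθ = 0.697165.
The centroid of a semicircle lies 4r/(3π) = 0.479587 m from the diameter, here below the top edge, so y_c = 0.479587 m and h_c = 0.479587 × 0.697165 = 0.334351 m.
A = πr²/2 = π × 1.13²/2 = 2.00575 m².
Resultant F = γ·h_c·A = 9.81 × 0.334351 × 2.00575 = 6.57883 kN.
I_c = (π/8 − 8/(9π))·r⁴ = 0.109757 × 1.13⁴ = 0.178956 m⁴.
Centre of pressure: y_p = y_c + I_c/(y_c·A) = 0.479587 + 0.178956/(0.479587 × 2.00575) = 0.479587 + 0.186038 = 0.665625 m along the plane.
The resultant acts 0.479587 + 0.186038 = 0.665625 m (along the plate) below the hinge at the top edge, so the moment about the hinge is M = F × 0.665625 = 6.57883 × 0.665625 = 4.37903 kN·m.

M ≈ 4.38 kN·m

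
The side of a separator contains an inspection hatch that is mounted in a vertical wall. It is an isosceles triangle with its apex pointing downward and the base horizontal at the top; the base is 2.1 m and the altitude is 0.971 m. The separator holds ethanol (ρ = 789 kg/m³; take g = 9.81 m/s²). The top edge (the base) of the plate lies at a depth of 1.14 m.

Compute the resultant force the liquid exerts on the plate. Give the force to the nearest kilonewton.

F ≈ 12 kN

γ = ρg = 789 × 9.81 / 1000 = 7.74009 kN/m³.
With the apex down, the centroid sits h/3 = 0.971/3 = 0.323667 m below the base (the top edge), so the centroid depth is h_c = 1.14 + 0.323667 = 1.46367 m.
A = ½ × 2.1 × 0.971 = 1.01955 m².
Resultant F = γ·h_c·A = 7.74009 × 1.46367 × 1.01955 = 11.5504 kN.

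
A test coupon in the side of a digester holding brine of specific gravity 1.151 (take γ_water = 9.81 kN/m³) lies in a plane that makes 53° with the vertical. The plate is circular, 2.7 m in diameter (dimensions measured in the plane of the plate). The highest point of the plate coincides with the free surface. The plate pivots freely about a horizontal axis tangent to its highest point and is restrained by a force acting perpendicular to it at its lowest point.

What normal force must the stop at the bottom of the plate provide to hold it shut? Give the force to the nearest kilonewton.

γ = 1.151 × 9.81 = 11.29131 kN/m³.
The plate makes 53° with the vertical, i.e. θ = 90° − 53° = 37° to the horizontal. Measuring y along the incline from the free-surface line, vertical depth h = y·sinθ with sinθ = 0.601815.
The centroid is at the centre, 1.35 m below the top of the plate, so y_c = 1.35 m and h_c = 1.35 × 0.601815 = 0.81245 m.
A = π(1.35)² = 5.72555 m².
Resultant F = γ·h_c·A = 11.29131 × 0.81245 × 5.72555 = 52.524 kN.
I_c = πr⁴/4 = π × 1.35⁴/4 = 2.6087 m⁴.
Centre of pressure: y_p = y_c + I_c/(y_c·A) = 1.35 + 2.6087/(1.35 × 5.72555) = 1.35 + 0.3375 = 1.6875 m along the plane.
The resultant acts 1.35 + 0.3375 = 1.6875 m (along the plate) below the hinge at the top edge, so the moment about the hinge is M = F × 1.6875 = 52.524 × 1.6875 = 88.6343 kN·m.
A normal force at the bottom, 2.7 m from the hinge, must supply this moment: P = 88.6343/2.7 = 32.8275 kN.

P ≈ 33 kN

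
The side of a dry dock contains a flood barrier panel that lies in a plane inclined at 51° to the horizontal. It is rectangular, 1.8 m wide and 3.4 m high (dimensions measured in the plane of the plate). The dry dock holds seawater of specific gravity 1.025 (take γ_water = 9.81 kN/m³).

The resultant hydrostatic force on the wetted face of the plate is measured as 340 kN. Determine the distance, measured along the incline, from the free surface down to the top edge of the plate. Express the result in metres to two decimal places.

y_top ≈ 5.41 m

γ = 1.025 × 9.81 = 10.05525 kN/m³.
A = 1.8 × 3.4 = 6.12 m².
From F = γ·h_c·A, the centroid depth is h_c = 340/(10.05525 × 6.12) = 5.52503 m.
Let θ = 51° be the plate's angle to the horizontal; measure y along the incline from where the plane meets the free surface. Vertical depth h = y·sinθ with sinθ = 0.777146.
Along the incline, y_c = h_c/sinθ = 5.52503/0.777146 = 7.10938 m.
The centroid lies 3.4/2 = 1.7 m below the top edge, so the top edge sits at y_top = 7.10938 − 1.7 = 5.40938 m along the incline.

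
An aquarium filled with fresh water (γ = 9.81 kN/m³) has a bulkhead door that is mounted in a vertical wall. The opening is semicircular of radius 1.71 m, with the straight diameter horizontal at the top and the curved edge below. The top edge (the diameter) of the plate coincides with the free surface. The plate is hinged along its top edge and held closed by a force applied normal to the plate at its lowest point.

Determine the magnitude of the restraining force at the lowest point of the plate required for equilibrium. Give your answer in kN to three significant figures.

P ≈ 19.3 kN

γ = 9.81 kN/m³.
The centroid of a semicircle lies 4r/(3π) = 0.725747 m from the diameter, here below the top edge, so the centroid depth is h_c = 0.725747 m.
A = πr²/2 = π × 1.71²/2 = 4.59317 m².
Resultant F = γ·h_c·A = 9.81 × 0.725747 × 4.59317 = 32.7014 kN.
I_c = (π/8 − 8/(9π))·r⁴ = 0.109757 × 1.71⁴ = 0.938462 m⁴.
Centre of pressure: y_p = y_c + I_c/(y_c·A) = 0.725747 + 0.938462/(0.725747 × 4.59317) = 0.725747 + 0.281526 = 1.00727 m along the plane.
The resultant acts 0.725747 + 0.281526 = 1.00727 m (along the plate) below the hinge at the top edge, so the moment about the hinge is M = F × 1.00727 = 32.7014 × 1.00727 = 32.9391 kN·m.
A normal force at the bottom, 1.71 m from the hinge, must supply this moment: P = 32.9391/1.71 = 19.2626 kN.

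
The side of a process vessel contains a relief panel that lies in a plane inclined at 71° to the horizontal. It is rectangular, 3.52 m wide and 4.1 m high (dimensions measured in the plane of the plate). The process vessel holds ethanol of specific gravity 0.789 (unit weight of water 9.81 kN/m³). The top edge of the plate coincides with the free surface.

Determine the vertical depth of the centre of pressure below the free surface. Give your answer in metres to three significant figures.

h_p = 2.58 m

γ = 0.789 × 9.81 = 7.74009 kN/m³.
Let θ = 71° be the plate's angle to the horizontal; measure y along the incline from where the plane meets the free surface. Vertical depth h = y·sinθ with sinθ = 0.945519.
The centroid lies 4.1/2 = 2.05 m below the top edge, so y_c = 2.05 m and h_c = 2.05 × 0.945519 = 1.93831 m.
A = 3.52 × 4.1 = 14.432 m².
Resultant F = γ·h_c·A = 7.74009 × 1.93831 × 14.432 = 216.519 kN.
I_c = b·h³/12 = 3.52 × 4.1³/12 = 20.2168 m⁴.
Centre of pressure: y_p = y_c + I_c/(y_c·A) = 2.05 + 20.2168/(2.05 × 14.432) = 2.05 + 0.683332 = 2.73333 m along the plane.
Vertically, h_p = y_p·sinθ = 2.73333 × 0.945519 = 2.58442 m.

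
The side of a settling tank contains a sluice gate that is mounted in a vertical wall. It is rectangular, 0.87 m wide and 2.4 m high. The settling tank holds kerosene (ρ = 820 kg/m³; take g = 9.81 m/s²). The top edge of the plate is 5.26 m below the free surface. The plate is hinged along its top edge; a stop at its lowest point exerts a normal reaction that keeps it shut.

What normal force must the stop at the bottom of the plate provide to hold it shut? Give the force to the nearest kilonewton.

P ≈ 58 kN

γ = ρg = 820 × 9.81 / 1000 = 8.0442 kN/m³.
The centroid lies 2.4/2 = 1.2 m below the top edge, so the centroid depth is h_c = 5.26 + 1.2 = 6.46 m.
A = 0.87 × 2.4 = 2.088 m².
Resultant F = γ·h_c·A = 8.0442 × 6.46 × 2.088 = 108.504 kN.
I_c = b·h³/12 = 0.87 × 2.4³/12 = 1.00224 m⁴.
Centre of pressure: y_p = y_c + I_c/(y_c·A) = 6.46 + 1.00224/(6.46 × 2.088) = 6.46 + 0.0743034 = 6.5343 m along the plane.
The resultant acts 1.2 + 0.0743034 = 1.2743 m (along the plate) below the hinge at the top edge, so the moment about the hinge is M = F × 1.2743 = 108.504 × 1.2743 = 138.267 kN·m.
A normal force at the bottom, 2.4 m from the hinge, must supply this moment: P = 138.267/2.4 = 57.6112 kN.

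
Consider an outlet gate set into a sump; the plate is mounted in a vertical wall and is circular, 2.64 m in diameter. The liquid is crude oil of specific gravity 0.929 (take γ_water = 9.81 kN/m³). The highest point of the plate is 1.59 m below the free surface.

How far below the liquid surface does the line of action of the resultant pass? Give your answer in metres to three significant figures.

γ = 0.929 × 9.81 = 9.11349 kN/m³.
The centroid is at the centre, 1.32 m below the top of the plate, so the centroid depth is h_c = 1.59 + 1.32 = 2.91 m.
A = π(1.32)² = 5.47391 m².
Resultant F = γ·h_c·A = 9.11349 × 2.91 × 5.47391 = 145.169 kN.
I_c = πr⁴/4 = π × 1.32⁴/4 = 2.38444 m⁴.
Centre of pressure: y_p = y_c + I_c/(y_c·A) = 2.91 + 2.38444/(2.91 × 5.47391) = 2.91 + 0.149691 = 3.05969 m along the plane.

h_p = 3.06 m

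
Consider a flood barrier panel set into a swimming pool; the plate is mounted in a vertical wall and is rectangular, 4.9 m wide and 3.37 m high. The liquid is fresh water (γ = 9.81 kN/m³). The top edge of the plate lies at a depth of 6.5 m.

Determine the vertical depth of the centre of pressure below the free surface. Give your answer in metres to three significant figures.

γ = 9.81 kN/m³.
The centroid lies 3.37/2 = 1.685 m below the top edge, so the centroid depth is h_c = 6.5 + 1.685 = 8.185 m.
A = 4.9 × 3.37 = 16.513 m².
Resultant F = γ·h_c·A = 9.81 × 8.185 × 16.513 = 1325.91 kN.
I_c = b·h³/12 = 4.9 × 3.37³/12 = 15.628 m⁴.
Centre of pressure: y_p = y_c + I_c/(y_c·A) = 8.185 + 15.628/(8.185 × 16.513) = 8.185 + 0.115627 = 8.30063 m along the plane.

h_p = 8.30 m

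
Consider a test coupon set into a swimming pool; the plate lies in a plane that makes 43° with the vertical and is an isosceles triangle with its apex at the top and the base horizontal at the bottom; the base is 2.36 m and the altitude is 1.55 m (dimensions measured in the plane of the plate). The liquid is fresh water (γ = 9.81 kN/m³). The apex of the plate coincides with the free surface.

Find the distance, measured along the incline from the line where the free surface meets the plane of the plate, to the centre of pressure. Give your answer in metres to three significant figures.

y_p = 1.16 m

γ = 9.81 kN/m³.
The plate makes 43° with the vertical, i.e. θ = 90° − 43° = 47° to the horizontal. Measuring y along the incline from the free-surface line, vertical depth h = y·sinθ with sinθ = 0.731354.
With the apex up, the centroid sits 2h/3 = 2 × 1.55/3 = 1.03333 m below the apex, so y_c = 1.03333 m and h_c = 1.03333 × 0.731354 = 0.75573 m.
A = ½ × 2.36 × 1.55 = 1.829 m².
Resultant F = γ·h_c·A = 9.81 × 0.75573 × 1.829 = 13.5597 kN.
I_c = b·h³/36 = 2.36 × 1.55³/36 = 0.244121 m⁴.
Centre of pressure: y_p = y_c + I_c/(y_c·A) = 1.03333 + 0.244121/(1.03333 × 1.829) = 1.03333 + 0.129167 = 1.1625 m along the plane.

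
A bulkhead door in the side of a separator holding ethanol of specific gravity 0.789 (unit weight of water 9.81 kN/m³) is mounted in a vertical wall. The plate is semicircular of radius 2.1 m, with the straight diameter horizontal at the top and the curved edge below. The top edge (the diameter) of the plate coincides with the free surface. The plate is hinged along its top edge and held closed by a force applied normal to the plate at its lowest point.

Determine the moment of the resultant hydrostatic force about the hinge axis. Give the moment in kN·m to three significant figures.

γ = 0.789 × 9.81 = 7.74009 kN/m³.
The centroid of a semicircle lies 4r/(3π) = 0.891268 m from the diameter, here below the top edge, so the centroid depth is h_c = 0.891268 m.
A = πr²/2 = π × 2.1²/2 = 6.92721 m².
Resultant F = γ·h_c·A = 7.74009 × 0.891268 × 6.92721 = 47.7873 kN.
I_c = (π/8 − 8/(9π))·r⁴ = 0.109757 × 2.1⁴ = 2.13457 m⁴.
Centre of pressure: y_p = y_c + I_c/(y_c·A) = 0.891268 + 2.13457/(0.891268 × 6.92721) = 0.891268 + 0.345735 = 1.237 m along the plane.
The resultant acts 0.891268 + 0.345735 = 1.237 m (along the plate) below the hinge at the top edge, so the moment about the hinge is M = F × 1.237 = 47.7873 × 1.237 = 59.1129 kN·m.

M ≈ 59.1 kN·m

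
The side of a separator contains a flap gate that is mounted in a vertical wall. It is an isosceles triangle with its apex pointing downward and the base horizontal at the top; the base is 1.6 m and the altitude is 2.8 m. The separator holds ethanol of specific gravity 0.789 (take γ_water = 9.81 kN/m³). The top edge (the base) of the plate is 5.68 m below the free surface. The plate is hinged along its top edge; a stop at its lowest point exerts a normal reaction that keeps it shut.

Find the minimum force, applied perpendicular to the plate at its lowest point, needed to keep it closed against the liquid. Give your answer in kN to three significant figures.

γ = 0.789 × 9.81 = 7.74009 kN/m³.
With the apex down, the centroid sits h/3 = 2.8/3 = 0.933333 m below the base (the top edge), so the centroid depth is h_c = 5.68 + 0.933333 = 6.61333 m.
A = ½ × 1.6 × 2.8 = 2.24 m².
Resultant F = γ·h_c·A = 7.74009 × 6.61333 × 2.24 = 114.661 kN.
I_c = b·h³/36 = 1.6 × 2.8³/36 = 0.975644 m⁴.
Centre of pressure: y_p = y_c + I_c/(y_c·A) = 6.61333 + 0.975644/(6.61333 × 2.24) = 6.61333 + 0.0658602 = 6.67919 m along the plane.
The resultant acts 0.933333 + 0.0658602 = 0.999193 m (along the plate) below the hinge at the top edge, so the moment about the hinge is M = F × 0.999193 = 114.661 × 0.999193 = 114.568 kN·m.
A normal force at the bottom, 2.8 m from the hinge, must supply this moment: P = 114.568/2.8 = 40.9171 kN.

P ≈ 40.9 kN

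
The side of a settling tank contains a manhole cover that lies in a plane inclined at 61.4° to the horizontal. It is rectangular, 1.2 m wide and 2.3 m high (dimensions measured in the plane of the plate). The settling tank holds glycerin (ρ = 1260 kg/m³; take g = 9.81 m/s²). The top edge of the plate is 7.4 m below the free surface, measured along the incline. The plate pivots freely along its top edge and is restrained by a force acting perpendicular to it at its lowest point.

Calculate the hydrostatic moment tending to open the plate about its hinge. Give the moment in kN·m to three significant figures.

M ≈ 308 kN·m

γ = ρg = 1260 × 9.81 / 1000 = 12.3606 kN/m³.
Let θ = 61.4° be the plate's angle to the horizontal; measure y along the incline from where the plane meets the free surface. Vertical depth h = y·sinθ with sinθ = 0.877983.
The centroid lies 2.3/2 = 1.15 m below the top edge, so y_c = 7.4 + 1.15 = 8.55 m and h_c = 8.55 × 0.877983 = 7.50675 m.
A = 1.2 × 2.3 = 2.76 m².
Resultant F = γ·h_c·A = 12.3606 × 7.50675 × 2.76 = 256.095 kN.
I_c = b·h³/12 = 1.2 × 2.3³/12 = 1.2167 m⁴.
Centre of pressure: y_p = y_c + I_c/(y_c·A) = 8.55 + 1.2167/(8.55 × 2.76) = 8.55 + 0.0515595 = 8.60156 m along the plane.
The resultant acts 1.15 + 0.0515595 = 1.20156 m (along the plate) below the hinge at the top edge, so the moment about the hinge is M = F × 1.20156 = 256.095 × 1.20156 = 307.714 kN·m.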